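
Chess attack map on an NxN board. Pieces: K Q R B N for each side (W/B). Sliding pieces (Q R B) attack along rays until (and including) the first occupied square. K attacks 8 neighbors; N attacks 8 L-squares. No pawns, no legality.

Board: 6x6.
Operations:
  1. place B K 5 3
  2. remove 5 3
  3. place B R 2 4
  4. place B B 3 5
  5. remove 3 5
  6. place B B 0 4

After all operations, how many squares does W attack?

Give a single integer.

Answer: 0

Derivation:
Op 1: place BK@(5,3)
Op 2: remove (5,3)
Op 3: place BR@(2,4)
Op 4: place BB@(3,5)
Op 5: remove (3,5)
Op 6: place BB@(0,4)
Per-piece attacks for W:
Union (0 distinct): (none)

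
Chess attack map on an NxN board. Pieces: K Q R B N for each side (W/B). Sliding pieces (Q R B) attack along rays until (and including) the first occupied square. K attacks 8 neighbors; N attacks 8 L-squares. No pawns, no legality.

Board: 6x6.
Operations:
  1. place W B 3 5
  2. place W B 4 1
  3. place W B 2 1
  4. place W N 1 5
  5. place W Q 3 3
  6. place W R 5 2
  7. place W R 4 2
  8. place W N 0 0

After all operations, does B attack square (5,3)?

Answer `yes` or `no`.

Op 1: place WB@(3,5)
Op 2: place WB@(4,1)
Op 3: place WB@(2,1)
Op 4: place WN@(1,5)
Op 5: place WQ@(3,3)
Op 6: place WR@(5,2)
Op 7: place WR@(4,2)
Op 8: place WN@(0,0)
Per-piece attacks for B:
B attacks (5,3): no

Answer: no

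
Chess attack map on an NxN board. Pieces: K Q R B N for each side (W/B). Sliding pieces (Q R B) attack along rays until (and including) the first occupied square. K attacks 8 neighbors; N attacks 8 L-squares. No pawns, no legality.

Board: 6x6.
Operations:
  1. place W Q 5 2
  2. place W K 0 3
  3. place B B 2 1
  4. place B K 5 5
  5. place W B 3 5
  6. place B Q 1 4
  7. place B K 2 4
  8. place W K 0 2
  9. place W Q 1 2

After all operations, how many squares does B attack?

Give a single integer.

Answer: 22

Derivation:
Op 1: place WQ@(5,2)
Op 2: place WK@(0,3)
Op 3: place BB@(2,1)
Op 4: place BK@(5,5)
Op 5: place WB@(3,5)
Op 6: place BQ@(1,4)
Op 7: place BK@(2,4)
Op 8: place WK@(0,2)
Op 9: place WQ@(1,2)
Per-piece attacks for B:
  BQ@(1,4): attacks (1,5) (1,3) (1,2) (2,4) (0,4) (2,5) (2,3) (3,2) (4,1) (5,0) (0,5) (0,3) [ray(0,-1) blocked at (1,2); ray(1,0) blocked at (2,4); ray(-1,-1) blocked at (0,3)]
  BB@(2,1): attacks (3,2) (4,3) (5,4) (3,0) (1,2) (1,0) [ray(-1,1) blocked at (1,2)]
  BK@(2,4): attacks (2,5) (2,3) (3,4) (1,4) (3,5) (3,3) (1,5) (1,3)
  BK@(5,5): attacks (5,4) (4,5) (4,4)
Union (22 distinct): (0,3) (0,4) (0,5) (1,0) (1,2) (1,3) (1,4) (1,5) (2,3) (2,4) (2,5) (3,0) (3,2) (3,3) (3,4) (3,5) (4,1) (4,3) (4,4) (4,5) (5,0) (5,4)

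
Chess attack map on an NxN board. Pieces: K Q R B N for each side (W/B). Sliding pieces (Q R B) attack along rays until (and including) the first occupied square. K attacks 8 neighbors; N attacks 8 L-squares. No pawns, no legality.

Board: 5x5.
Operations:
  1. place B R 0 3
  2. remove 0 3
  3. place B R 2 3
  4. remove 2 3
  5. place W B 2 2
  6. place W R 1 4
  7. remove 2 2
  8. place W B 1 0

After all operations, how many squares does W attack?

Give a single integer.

Op 1: place BR@(0,3)
Op 2: remove (0,3)
Op 3: place BR@(2,3)
Op 4: remove (2,3)
Op 5: place WB@(2,2)
Op 6: place WR@(1,4)
Op 7: remove (2,2)
Op 8: place WB@(1,0)
Per-piece attacks for W:
  WB@(1,0): attacks (2,1) (3,2) (4,3) (0,1)
  WR@(1,4): attacks (1,3) (1,2) (1,1) (1,0) (2,4) (3,4) (4,4) (0,4) [ray(0,-1) blocked at (1,0)]
Union (12 distinct): (0,1) (0,4) (1,0) (1,1) (1,2) (1,3) (2,1) (2,4) (3,2) (3,4) (4,3) (4,4)

Answer: 12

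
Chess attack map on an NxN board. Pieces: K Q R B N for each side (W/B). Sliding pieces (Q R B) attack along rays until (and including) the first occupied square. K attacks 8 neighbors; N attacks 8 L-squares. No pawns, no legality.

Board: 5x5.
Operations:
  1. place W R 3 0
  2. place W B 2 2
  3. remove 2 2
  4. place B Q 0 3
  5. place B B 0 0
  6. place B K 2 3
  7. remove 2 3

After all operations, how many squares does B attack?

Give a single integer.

Answer: 15

Derivation:
Op 1: place WR@(3,0)
Op 2: place WB@(2,2)
Op 3: remove (2,2)
Op 4: place BQ@(0,3)
Op 5: place BB@(0,0)
Op 6: place BK@(2,3)
Op 7: remove (2,3)
Per-piece attacks for B:
  BB@(0,0): attacks (1,1) (2,2) (3,3) (4,4)
  BQ@(0,3): attacks (0,4) (0,2) (0,1) (0,0) (1,3) (2,3) (3,3) (4,3) (1,4) (1,2) (2,1) (3,0) [ray(0,-1) blocked at (0,0); ray(1,-1) blocked at (3,0)]
Union (15 distinct): (0,0) (0,1) (0,2) (0,4) (1,1) (1,2) (1,3) (1,4) (2,1) (2,2) (2,3) (3,0) (3,3) (4,3) (4,4)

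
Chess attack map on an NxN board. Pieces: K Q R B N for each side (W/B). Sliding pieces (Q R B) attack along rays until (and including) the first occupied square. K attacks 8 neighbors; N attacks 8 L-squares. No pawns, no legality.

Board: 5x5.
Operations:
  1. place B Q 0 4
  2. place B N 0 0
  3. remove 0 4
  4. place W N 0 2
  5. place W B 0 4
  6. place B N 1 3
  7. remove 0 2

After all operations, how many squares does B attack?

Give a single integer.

Answer: 5

Derivation:
Op 1: place BQ@(0,4)
Op 2: place BN@(0,0)
Op 3: remove (0,4)
Op 4: place WN@(0,2)
Op 5: place WB@(0,4)
Op 6: place BN@(1,3)
Op 7: remove (0,2)
Per-piece attacks for B:
  BN@(0,0): attacks (1,2) (2,1)
  BN@(1,3): attacks (3,4) (2,1) (3,2) (0,1)
Union (5 distinct): (0,1) (1,2) (2,1) (3,2) (3,4)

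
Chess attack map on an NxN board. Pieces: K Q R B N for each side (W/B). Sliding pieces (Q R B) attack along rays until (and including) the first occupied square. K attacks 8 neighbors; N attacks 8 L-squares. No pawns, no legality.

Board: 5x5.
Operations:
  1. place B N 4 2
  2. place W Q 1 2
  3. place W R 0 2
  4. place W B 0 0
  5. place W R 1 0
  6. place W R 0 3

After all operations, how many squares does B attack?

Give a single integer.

Answer: 4

Derivation:
Op 1: place BN@(4,2)
Op 2: place WQ@(1,2)
Op 3: place WR@(0,2)
Op 4: place WB@(0,0)
Op 5: place WR@(1,0)
Op 6: place WR@(0,3)
Per-piece attacks for B:
  BN@(4,2): attacks (3,4) (2,3) (3,0) (2,1)
Union (4 distinct): (2,1) (2,3) (3,0) (3,4)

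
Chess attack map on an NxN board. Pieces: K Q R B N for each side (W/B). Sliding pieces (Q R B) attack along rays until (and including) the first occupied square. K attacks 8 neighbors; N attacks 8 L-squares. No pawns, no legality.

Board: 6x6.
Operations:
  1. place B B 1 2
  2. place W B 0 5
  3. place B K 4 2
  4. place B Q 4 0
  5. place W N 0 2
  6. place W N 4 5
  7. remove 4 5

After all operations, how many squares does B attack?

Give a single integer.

Op 1: place BB@(1,2)
Op 2: place WB@(0,5)
Op 3: place BK@(4,2)
Op 4: place BQ@(4,0)
Op 5: place WN@(0,2)
Op 6: place WN@(4,5)
Op 7: remove (4,5)
Per-piece attacks for B:
  BB@(1,2): attacks (2,3) (3,4) (4,5) (2,1) (3,0) (0,3) (0,1)
  BQ@(4,0): attacks (4,1) (4,2) (5,0) (3,0) (2,0) (1,0) (0,0) (5,1) (3,1) (2,2) (1,3) (0,4) [ray(0,1) blocked at (4,2)]
  BK@(4,2): attacks (4,3) (4,1) (5,2) (3,2) (5,3) (5,1) (3,3) (3,1)
Union (23 distinct): (0,0) (0,1) (0,3) (0,4) (1,0) (1,3) (2,0) (2,1) (2,2) (2,3) (3,0) (3,1) (3,2) (3,3) (3,4) (4,1) (4,2) (4,3) (4,5) (5,0) (5,1) (5,2) (5,3)

Answer: 23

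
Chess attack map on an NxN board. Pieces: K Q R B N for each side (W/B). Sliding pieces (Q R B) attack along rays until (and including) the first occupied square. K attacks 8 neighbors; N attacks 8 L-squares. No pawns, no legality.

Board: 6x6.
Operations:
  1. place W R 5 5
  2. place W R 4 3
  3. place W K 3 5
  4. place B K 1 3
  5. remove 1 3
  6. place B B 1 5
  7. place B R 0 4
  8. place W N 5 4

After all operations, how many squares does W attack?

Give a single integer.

Answer: 15

Derivation:
Op 1: place WR@(5,5)
Op 2: place WR@(4,3)
Op 3: place WK@(3,5)
Op 4: place BK@(1,3)
Op 5: remove (1,3)
Op 6: place BB@(1,5)
Op 7: place BR@(0,4)
Op 8: place WN@(5,4)
Per-piece attacks for W:
  WK@(3,5): attacks (3,4) (4,5) (2,5) (4,4) (2,4)
  WR@(4,3): attacks (4,4) (4,5) (4,2) (4,1) (4,0) (5,3) (3,3) (2,3) (1,3) (0,3)
  WN@(5,4): attacks (3,5) (4,2) (3,3)
  WR@(5,5): attacks (5,4) (4,5) (3,5) [ray(0,-1) blocked at (5,4); ray(-1,0) blocked at (3,5)]
Union (15 distinct): (0,3) (1,3) (2,3) (2,4) (2,5) (3,3) (3,4) (3,5) (4,0) (4,1) (4,2) (4,4) (4,5) (5,3) (5,4)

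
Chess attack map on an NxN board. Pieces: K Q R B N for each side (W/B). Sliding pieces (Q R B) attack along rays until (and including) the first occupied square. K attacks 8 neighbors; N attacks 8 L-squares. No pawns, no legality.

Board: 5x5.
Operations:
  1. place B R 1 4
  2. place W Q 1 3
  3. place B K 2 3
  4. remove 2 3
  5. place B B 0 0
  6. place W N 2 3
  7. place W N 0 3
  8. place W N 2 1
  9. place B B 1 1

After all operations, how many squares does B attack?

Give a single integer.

Op 1: place BR@(1,4)
Op 2: place WQ@(1,3)
Op 3: place BK@(2,3)
Op 4: remove (2,3)
Op 5: place BB@(0,0)
Op 6: place WN@(2,3)
Op 7: place WN@(0,3)
Op 8: place WN@(2,1)
Op 9: place BB@(1,1)
Per-piece attacks for B:
  BB@(0,0): attacks (1,1) [ray(1,1) blocked at (1,1)]
  BB@(1,1): attacks (2,2) (3,3) (4,4) (2,0) (0,2) (0,0) [ray(-1,-1) blocked at (0,0)]
  BR@(1,4): attacks (1,3) (2,4) (3,4) (4,4) (0,4) [ray(0,-1) blocked at (1,3)]
Union (11 distinct): (0,0) (0,2) (0,4) (1,1) (1,3) (2,0) (2,2) (2,4) (3,3) (3,4) (4,4)

Answer: 11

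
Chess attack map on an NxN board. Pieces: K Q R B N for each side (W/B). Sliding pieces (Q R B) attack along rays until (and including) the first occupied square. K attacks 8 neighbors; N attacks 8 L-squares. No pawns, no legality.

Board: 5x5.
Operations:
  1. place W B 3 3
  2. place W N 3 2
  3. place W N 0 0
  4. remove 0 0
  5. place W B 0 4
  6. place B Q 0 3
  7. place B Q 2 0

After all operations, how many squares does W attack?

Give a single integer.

Op 1: place WB@(3,3)
Op 2: place WN@(3,2)
Op 3: place WN@(0,0)
Op 4: remove (0,0)
Op 5: place WB@(0,4)
Op 6: place BQ@(0,3)
Op 7: place BQ@(2,0)
Per-piece attacks for W:
  WB@(0,4): attacks (1,3) (2,2) (3,1) (4,0)
  WN@(3,2): attacks (4,4) (2,4) (1,3) (4,0) (2,0) (1,1)
  WB@(3,3): attacks (4,4) (4,2) (2,4) (2,2) (1,1) (0,0)
Union (10 distinct): (0,0) (1,1) (1,3) (2,0) (2,2) (2,4) (3,1) (4,0) (4,2) (4,4)

Answer: 10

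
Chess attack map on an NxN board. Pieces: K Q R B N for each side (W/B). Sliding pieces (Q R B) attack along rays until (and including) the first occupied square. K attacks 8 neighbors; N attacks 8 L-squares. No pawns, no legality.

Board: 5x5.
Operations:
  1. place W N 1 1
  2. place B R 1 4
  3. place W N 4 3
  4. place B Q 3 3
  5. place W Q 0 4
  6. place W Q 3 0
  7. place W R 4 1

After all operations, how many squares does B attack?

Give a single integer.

Op 1: place WN@(1,1)
Op 2: place BR@(1,4)
Op 3: place WN@(4,3)
Op 4: place BQ@(3,3)
Op 5: place WQ@(0,4)
Op 6: place WQ@(3,0)
Op 7: place WR@(4,1)
Per-piece attacks for B:
  BR@(1,4): attacks (1,3) (1,2) (1,1) (2,4) (3,4) (4,4) (0,4) [ray(0,-1) blocked at (1,1); ray(-1,0) blocked at (0,4)]
  BQ@(3,3): attacks (3,4) (3,2) (3,1) (3,0) (4,3) (2,3) (1,3) (0,3) (4,4) (4,2) (2,4) (2,2) (1,1) [ray(0,-1) blocked at (3,0); ray(1,0) blocked at (4,3); ray(-1,-1) blocked at (1,1)]
Union (15 distinct): (0,3) (0,4) (1,1) (1,2) (1,3) (2,2) (2,3) (2,4) (3,0) (3,1) (3,2) (3,4) (4,2) (4,3) (4,4)

Answer: 15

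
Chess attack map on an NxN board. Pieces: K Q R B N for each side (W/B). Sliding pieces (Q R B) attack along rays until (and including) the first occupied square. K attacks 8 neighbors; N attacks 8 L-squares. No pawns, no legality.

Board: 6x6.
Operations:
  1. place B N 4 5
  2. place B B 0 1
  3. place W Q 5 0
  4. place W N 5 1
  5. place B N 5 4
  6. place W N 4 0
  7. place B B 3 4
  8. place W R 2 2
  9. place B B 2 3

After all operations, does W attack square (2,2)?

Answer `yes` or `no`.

Answer: no

Derivation:
Op 1: place BN@(4,5)
Op 2: place BB@(0,1)
Op 3: place WQ@(5,0)
Op 4: place WN@(5,1)
Op 5: place BN@(5,4)
Op 6: place WN@(4,0)
Op 7: place BB@(3,4)
Op 8: place WR@(2,2)
Op 9: place BB@(2,3)
Per-piece attacks for W:
  WR@(2,2): attacks (2,3) (2,1) (2,0) (3,2) (4,2) (5,2) (1,2) (0,2) [ray(0,1) blocked at (2,3)]
  WN@(4,0): attacks (5,2) (3,2) (2,1)
  WQ@(5,0): attacks (5,1) (4,0) (4,1) (3,2) (2,3) [ray(0,1) blocked at (5,1); ray(-1,0) blocked at (4,0); ray(-1,1) blocked at (2,3)]
  WN@(5,1): attacks (4,3) (3,2) (3,0)
W attacks (2,2): no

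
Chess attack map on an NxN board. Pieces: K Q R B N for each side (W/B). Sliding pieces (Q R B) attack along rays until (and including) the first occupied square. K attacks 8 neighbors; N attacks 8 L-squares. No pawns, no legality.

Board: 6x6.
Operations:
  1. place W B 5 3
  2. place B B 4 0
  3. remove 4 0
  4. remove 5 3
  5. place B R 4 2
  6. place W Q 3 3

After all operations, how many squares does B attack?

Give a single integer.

Answer: 10

Derivation:
Op 1: place WB@(5,3)
Op 2: place BB@(4,0)
Op 3: remove (4,0)
Op 4: remove (5,3)
Op 5: place BR@(4,2)
Op 6: place WQ@(3,3)
Per-piece attacks for B:
  BR@(4,2): attacks (4,3) (4,4) (4,5) (4,1) (4,0) (5,2) (3,2) (2,2) (1,2) (0,2)
Union (10 distinct): (0,2) (1,2) (2,2) (3,2) (4,0) (4,1) (4,3) (4,4) (4,5) (5,2)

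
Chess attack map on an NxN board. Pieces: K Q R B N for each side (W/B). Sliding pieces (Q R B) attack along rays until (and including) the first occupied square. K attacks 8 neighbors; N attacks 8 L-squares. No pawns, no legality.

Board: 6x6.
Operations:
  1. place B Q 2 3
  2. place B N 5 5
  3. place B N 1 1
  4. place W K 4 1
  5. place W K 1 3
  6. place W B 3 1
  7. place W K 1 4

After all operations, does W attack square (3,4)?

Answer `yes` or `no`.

Op 1: place BQ@(2,3)
Op 2: place BN@(5,5)
Op 3: place BN@(1,1)
Op 4: place WK@(4,1)
Op 5: place WK@(1,3)
Op 6: place WB@(3,1)
Op 7: place WK@(1,4)
Per-piece attacks for W:
  WK@(1,3): attacks (1,4) (1,2) (2,3) (0,3) (2,4) (2,2) (0,4) (0,2)
  WK@(1,4): attacks (1,5) (1,3) (2,4) (0,4) (2,5) (2,3) (0,5) (0,3)
  WB@(3,1): attacks (4,2) (5,3) (4,0) (2,2) (1,3) (2,0) [ray(-1,1) blocked at (1,3)]
  WK@(4,1): attacks (4,2) (4,0) (5,1) (3,1) (5,2) (5,0) (3,2) (3,0)
W attacks (3,4): no

Answer: no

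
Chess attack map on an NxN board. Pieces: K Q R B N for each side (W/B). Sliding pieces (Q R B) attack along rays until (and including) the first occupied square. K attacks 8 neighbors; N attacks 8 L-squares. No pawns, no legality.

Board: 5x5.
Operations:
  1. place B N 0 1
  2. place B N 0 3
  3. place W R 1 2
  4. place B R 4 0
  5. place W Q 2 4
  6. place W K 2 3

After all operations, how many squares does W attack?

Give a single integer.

Op 1: place BN@(0,1)
Op 2: place BN@(0,3)
Op 3: place WR@(1,2)
Op 4: place BR@(4,0)
Op 5: place WQ@(2,4)
Op 6: place WK@(2,3)
Per-piece attacks for W:
  WR@(1,2): attacks (1,3) (1,4) (1,1) (1,0) (2,2) (3,2) (4,2) (0,2)
  WK@(2,3): attacks (2,4) (2,2) (3,3) (1,3) (3,4) (3,2) (1,4) (1,2)
  WQ@(2,4): attacks (2,3) (3,4) (4,4) (1,4) (0,4) (3,3) (4,2) (1,3) (0,2) [ray(0,-1) blocked at (2,3)]
Union (15 distinct): (0,2) (0,4) (1,0) (1,1) (1,2) (1,3) (1,4) (2,2) (2,3) (2,4) (3,2) (3,3) (3,4) (4,2) (4,4)

Answer: 15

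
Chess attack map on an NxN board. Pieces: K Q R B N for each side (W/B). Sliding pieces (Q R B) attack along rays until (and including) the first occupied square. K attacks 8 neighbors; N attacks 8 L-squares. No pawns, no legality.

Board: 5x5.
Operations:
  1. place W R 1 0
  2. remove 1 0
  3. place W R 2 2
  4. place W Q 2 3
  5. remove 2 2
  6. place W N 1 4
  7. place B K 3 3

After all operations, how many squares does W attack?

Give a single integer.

Op 1: place WR@(1,0)
Op 2: remove (1,0)
Op 3: place WR@(2,2)
Op 4: place WQ@(2,3)
Op 5: remove (2,2)
Op 6: place WN@(1,4)
Op 7: place BK@(3,3)
Per-piece attacks for W:
  WN@(1,4): attacks (2,2) (3,3) (0,2)
  WQ@(2,3): attacks (2,4) (2,2) (2,1) (2,0) (3,3) (1,3) (0,3) (3,4) (3,2) (4,1) (1,4) (1,2) (0,1) [ray(1,0) blocked at (3,3); ray(-1,1) blocked at (1,4)]
Union (14 distinct): (0,1) (0,2) (0,3) (1,2) (1,3) (1,4) (2,0) (2,1) (2,2) (2,4) (3,2) (3,3) (3,4) (4,1)

Answer: 14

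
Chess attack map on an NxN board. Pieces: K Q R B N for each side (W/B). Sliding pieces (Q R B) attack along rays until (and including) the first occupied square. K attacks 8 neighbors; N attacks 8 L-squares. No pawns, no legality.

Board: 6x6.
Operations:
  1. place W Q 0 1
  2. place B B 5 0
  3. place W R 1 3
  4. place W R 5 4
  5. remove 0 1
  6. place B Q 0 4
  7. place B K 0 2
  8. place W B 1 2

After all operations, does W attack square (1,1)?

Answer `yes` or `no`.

Answer: no

Derivation:
Op 1: place WQ@(0,1)
Op 2: place BB@(5,0)
Op 3: place WR@(1,3)
Op 4: place WR@(5,4)
Op 5: remove (0,1)
Op 6: place BQ@(0,4)
Op 7: place BK@(0,2)
Op 8: place WB@(1,2)
Per-piece attacks for W:
  WB@(1,2): attacks (2,3) (3,4) (4,5) (2,1) (3,0) (0,3) (0,1)
  WR@(1,3): attacks (1,4) (1,5) (1,2) (2,3) (3,3) (4,3) (5,3) (0,3) [ray(0,-1) blocked at (1,2)]
  WR@(5,4): attacks (5,5) (5,3) (5,2) (5,1) (5,0) (4,4) (3,4) (2,4) (1,4) (0,4) [ray(0,-1) blocked at (5,0); ray(-1,0) blocked at (0,4)]
W attacks (1,1): no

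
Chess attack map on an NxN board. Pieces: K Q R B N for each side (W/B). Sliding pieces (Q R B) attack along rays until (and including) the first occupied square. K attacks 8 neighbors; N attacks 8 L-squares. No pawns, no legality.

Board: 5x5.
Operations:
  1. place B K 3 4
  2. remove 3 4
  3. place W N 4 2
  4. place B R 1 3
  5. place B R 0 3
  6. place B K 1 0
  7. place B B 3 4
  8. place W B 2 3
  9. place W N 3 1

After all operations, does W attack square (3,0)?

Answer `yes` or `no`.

Answer: yes

Derivation:
Op 1: place BK@(3,4)
Op 2: remove (3,4)
Op 3: place WN@(4,2)
Op 4: place BR@(1,3)
Op 5: place BR@(0,3)
Op 6: place BK@(1,0)
Op 7: place BB@(3,4)
Op 8: place WB@(2,3)
Op 9: place WN@(3,1)
Per-piece attacks for W:
  WB@(2,3): attacks (3,4) (3,2) (4,1) (1,4) (1,2) (0,1) [ray(1,1) blocked at (3,4)]
  WN@(3,1): attacks (4,3) (2,3) (1,2) (1,0)
  WN@(4,2): attacks (3,4) (2,3) (3,0) (2,1)
W attacks (3,0): yes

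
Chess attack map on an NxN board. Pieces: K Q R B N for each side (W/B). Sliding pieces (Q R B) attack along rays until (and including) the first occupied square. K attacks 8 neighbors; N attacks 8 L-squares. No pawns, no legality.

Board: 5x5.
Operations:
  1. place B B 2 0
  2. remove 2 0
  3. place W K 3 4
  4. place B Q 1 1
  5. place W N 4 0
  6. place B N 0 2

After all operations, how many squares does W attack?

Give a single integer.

Answer: 7

Derivation:
Op 1: place BB@(2,0)
Op 2: remove (2,0)
Op 3: place WK@(3,4)
Op 4: place BQ@(1,1)
Op 5: place WN@(4,0)
Op 6: place BN@(0,2)
Per-piece attacks for W:
  WK@(3,4): attacks (3,3) (4,4) (2,4) (4,3) (2,3)
  WN@(4,0): attacks (3,2) (2,1)
Union (7 distinct): (2,1) (2,3) (2,4) (3,2) (3,3) (4,3) (4,4)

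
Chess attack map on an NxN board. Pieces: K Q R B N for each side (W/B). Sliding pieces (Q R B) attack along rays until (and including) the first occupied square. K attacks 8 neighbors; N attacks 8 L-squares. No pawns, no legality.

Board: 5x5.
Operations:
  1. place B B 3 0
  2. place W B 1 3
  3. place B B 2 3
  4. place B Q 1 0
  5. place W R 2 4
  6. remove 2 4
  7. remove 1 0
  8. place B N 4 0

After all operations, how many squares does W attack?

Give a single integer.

Op 1: place BB@(3,0)
Op 2: place WB@(1,3)
Op 3: place BB@(2,3)
Op 4: place BQ@(1,0)
Op 5: place WR@(2,4)
Op 6: remove (2,4)
Op 7: remove (1,0)
Op 8: place BN@(4,0)
Per-piece attacks for W:
  WB@(1,3): attacks (2,4) (2,2) (3,1) (4,0) (0,4) (0,2) [ray(1,-1) blocked at (4,0)]
Union (6 distinct): (0,2) (0,4) (2,2) (2,4) (3,1) (4,0)

Answer: 6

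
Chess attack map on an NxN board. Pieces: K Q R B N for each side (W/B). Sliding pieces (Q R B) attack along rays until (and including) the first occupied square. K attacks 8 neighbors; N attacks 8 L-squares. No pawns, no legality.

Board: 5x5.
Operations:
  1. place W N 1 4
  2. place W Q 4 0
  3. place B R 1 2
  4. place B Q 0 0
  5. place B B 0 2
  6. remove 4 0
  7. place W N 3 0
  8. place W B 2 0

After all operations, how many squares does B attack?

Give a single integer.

Answer: 13

Derivation:
Op 1: place WN@(1,4)
Op 2: place WQ@(4,0)
Op 3: place BR@(1,2)
Op 4: place BQ@(0,0)
Op 5: place BB@(0,2)
Op 6: remove (4,0)
Op 7: place WN@(3,0)
Op 8: place WB@(2,0)
Per-piece attacks for B:
  BQ@(0,0): attacks (0,1) (0,2) (1,0) (2,0) (1,1) (2,2) (3,3) (4,4) [ray(0,1) blocked at (0,2); ray(1,0) blocked at (2,0)]
  BB@(0,2): attacks (1,3) (2,4) (1,1) (2,0) [ray(1,-1) blocked at (2,0)]
  BR@(1,2): attacks (1,3) (1,4) (1,1) (1,0) (2,2) (3,2) (4,2) (0,2) [ray(0,1) blocked at (1,4); ray(-1,0) blocked at (0,2)]
Union (13 distinct): (0,1) (0,2) (1,0) (1,1) (1,3) (1,4) (2,0) (2,2) (2,4) (3,2) (3,3) (4,2) (4,4)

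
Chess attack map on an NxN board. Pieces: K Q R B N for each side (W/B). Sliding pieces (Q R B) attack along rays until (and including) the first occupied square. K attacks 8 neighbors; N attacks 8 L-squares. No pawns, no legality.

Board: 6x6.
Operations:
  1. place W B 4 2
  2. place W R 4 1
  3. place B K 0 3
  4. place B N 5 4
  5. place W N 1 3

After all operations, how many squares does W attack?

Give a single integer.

Op 1: place WB@(4,2)
Op 2: place WR@(4,1)
Op 3: place BK@(0,3)
Op 4: place BN@(5,4)
Op 5: place WN@(1,3)
Per-piece attacks for W:
  WN@(1,3): attacks (2,5) (3,4) (0,5) (2,1) (3,2) (0,1)
  WR@(4,1): attacks (4,2) (4,0) (5,1) (3,1) (2,1) (1,1) (0,1) [ray(0,1) blocked at (4,2)]
  WB@(4,2): attacks (5,3) (5,1) (3,3) (2,4) (1,5) (3,1) (2,0)
Union (16 distinct): (0,1) (0,5) (1,1) (1,5) (2,0) (2,1) (2,4) (2,5) (3,1) (3,2) (3,3) (3,4) (4,0) (4,2) (5,1) (5,3)

Answer: 16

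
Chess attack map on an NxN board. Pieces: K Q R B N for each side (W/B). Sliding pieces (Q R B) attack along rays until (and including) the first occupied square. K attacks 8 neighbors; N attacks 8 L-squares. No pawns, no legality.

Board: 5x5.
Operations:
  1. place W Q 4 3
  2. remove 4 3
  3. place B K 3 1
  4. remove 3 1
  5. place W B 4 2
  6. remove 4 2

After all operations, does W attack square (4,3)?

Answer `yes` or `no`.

Op 1: place WQ@(4,3)
Op 2: remove (4,3)
Op 3: place BK@(3,1)
Op 4: remove (3,1)
Op 5: place WB@(4,2)
Op 6: remove (4,2)
Per-piece attacks for W:
W attacks (4,3): no

Answer: no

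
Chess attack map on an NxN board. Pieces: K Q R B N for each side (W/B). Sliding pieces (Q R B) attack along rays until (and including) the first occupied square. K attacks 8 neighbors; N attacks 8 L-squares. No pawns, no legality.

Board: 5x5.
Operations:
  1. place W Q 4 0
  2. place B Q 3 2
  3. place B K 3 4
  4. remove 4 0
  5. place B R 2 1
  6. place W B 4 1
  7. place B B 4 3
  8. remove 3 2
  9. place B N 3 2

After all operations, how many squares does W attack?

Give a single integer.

Answer: 2

Derivation:
Op 1: place WQ@(4,0)
Op 2: place BQ@(3,2)
Op 3: place BK@(3,4)
Op 4: remove (4,0)
Op 5: place BR@(2,1)
Op 6: place WB@(4,1)
Op 7: place BB@(4,3)
Op 8: remove (3,2)
Op 9: place BN@(3,2)
Per-piece attacks for W:
  WB@(4,1): attacks (3,2) (3,0) [ray(-1,1) blocked at (3,2)]
Union (2 distinct): (3,0) (3,2)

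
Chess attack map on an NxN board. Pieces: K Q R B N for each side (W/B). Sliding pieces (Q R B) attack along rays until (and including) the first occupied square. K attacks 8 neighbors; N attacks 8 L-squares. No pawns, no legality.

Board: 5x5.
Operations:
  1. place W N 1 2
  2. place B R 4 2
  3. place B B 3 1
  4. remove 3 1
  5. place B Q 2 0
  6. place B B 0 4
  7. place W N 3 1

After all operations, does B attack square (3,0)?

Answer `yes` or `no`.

Answer: yes

Derivation:
Op 1: place WN@(1,2)
Op 2: place BR@(4,2)
Op 3: place BB@(3,1)
Op 4: remove (3,1)
Op 5: place BQ@(2,0)
Op 6: place BB@(0,4)
Op 7: place WN@(3,1)
Per-piece attacks for B:
  BB@(0,4): attacks (1,3) (2,2) (3,1) [ray(1,-1) blocked at (3,1)]
  BQ@(2,0): attacks (2,1) (2,2) (2,3) (2,4) (3,0) (4,0) (1,0) (0,0) (3,1) (1,1) (0,2) [ray(1,1) blocked at (3,1)]
  BR@(4,2): attacks (4,3) (4,4) (4,1) (4,0) (3,2) (2,2) (1,2) [ray(-1,0) blocked at (1,2)]
B attacks (3,0): yes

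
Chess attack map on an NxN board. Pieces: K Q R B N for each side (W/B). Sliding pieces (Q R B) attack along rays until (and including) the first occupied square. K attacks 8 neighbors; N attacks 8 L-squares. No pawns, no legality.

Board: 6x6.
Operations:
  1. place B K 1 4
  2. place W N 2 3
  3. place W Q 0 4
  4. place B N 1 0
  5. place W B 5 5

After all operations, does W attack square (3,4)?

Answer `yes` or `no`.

Op 1: place BK@(1,4)
Op 2: place WN@(2,3)
Op 3: place WQ@(0,4)
Op 4: place BN@(1,0)
Op 5: place WB@(5,5)
Per-piece attacks for W:
  WQ@(0,4): attacks (0,5) (0,3) (0,2) (0,1) (0,0) (1,4) (1,5) (1,3) (2,2) (3,1) (4,0) [ray(1,0) blocked at (1,4)]
  WN@(2,3): attacks (3,5) (4,4) (1,5) (0,4) (3,1) (4,2) (1,1) (0,2)
  WB@(5,5): attacks (4,4) (3,3) (2,2) (1,1) (0,0)
W attacks (3,4): no

Answer: no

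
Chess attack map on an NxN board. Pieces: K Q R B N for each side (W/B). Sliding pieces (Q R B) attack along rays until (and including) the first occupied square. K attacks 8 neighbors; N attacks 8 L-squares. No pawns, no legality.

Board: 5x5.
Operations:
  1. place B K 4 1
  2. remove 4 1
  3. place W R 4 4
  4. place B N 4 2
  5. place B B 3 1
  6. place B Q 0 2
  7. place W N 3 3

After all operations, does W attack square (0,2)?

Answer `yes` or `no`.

Op 1: place BK@(4,1)
Op 2: remove (4,1)
Op 3: place WR@(4,4)
Op 4: place BN@(4,2)
Op 5: place BB@(3,1)
Op 6: place BQ@(0,2)
Op 7: place WN@(3,3)
Per-piece attacks for W:
  WN@(3,3): attacks (1,4) (4,1) (2,1) (1,2)
  WR@(4,4): attacks (4,3) (4,2) (3,4) (2,4) (1,4) (0,4) [ray(0,-1) blocked at (4,2)]
W attacks (0,2): no

Answer: no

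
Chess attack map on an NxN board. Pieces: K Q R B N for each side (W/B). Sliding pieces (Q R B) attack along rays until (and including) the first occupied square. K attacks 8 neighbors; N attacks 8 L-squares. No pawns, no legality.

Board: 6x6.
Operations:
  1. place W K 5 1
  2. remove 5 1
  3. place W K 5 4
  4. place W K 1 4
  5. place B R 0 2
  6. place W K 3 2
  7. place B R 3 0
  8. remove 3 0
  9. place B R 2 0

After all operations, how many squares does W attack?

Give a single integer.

Answer: 19

Derivation:
Op 1: place WK@(5,1)
Op 2: remove (5,1)
Op 3: place WK@(5,4)
Op 4: place WK@(1,4)
Op 5: place BR@(0,2)
Op 6: place WK@(3,2)
Op 7: place BR@(3,0)
Op 8: remove (3,0)
Op 9: place BR@(2,0)
Per-piece attacks for W:
  WK@(1,4): attacks (1,5) (1,3) (2,4) (0,4) (2,5) (2,3) (0,5) (0,3)
  WK@(3,2): attacks (3,3) (3,1) (4,2) (2,2) (4,3) (4,1) (2,3) (2,1)
  WK@(5,4): attacks (5,5) (5,3) (4,4) (4,5) (4,3)
Union (19 distinct): (0,3) (0,4) (0,5) (1,3) (1,5) (2,1) (2,2) (2,3) (2,4) (2,5) (3,1) (3,3) (4,1) (4,2) (4,3) (4,4) (4,5) (5,3) (5,5)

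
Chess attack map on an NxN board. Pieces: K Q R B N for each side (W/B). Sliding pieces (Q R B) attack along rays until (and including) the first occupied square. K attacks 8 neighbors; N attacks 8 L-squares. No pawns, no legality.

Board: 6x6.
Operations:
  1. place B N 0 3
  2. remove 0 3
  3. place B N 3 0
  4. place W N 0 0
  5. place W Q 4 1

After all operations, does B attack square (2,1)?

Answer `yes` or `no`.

Answer: no

Derivation:
Op 1: place BN@(0,3)
Op 2: remove (0,3)
Op 3: place BN@(3,0)
Op 4: place WN@(0,0)
Op 5: place WQ@(4,1)
Per-piece attacks for B:
  BN@(3,0): attacks (4,2) (5,1) (2,2) (1,1)
B attacks (2,1): no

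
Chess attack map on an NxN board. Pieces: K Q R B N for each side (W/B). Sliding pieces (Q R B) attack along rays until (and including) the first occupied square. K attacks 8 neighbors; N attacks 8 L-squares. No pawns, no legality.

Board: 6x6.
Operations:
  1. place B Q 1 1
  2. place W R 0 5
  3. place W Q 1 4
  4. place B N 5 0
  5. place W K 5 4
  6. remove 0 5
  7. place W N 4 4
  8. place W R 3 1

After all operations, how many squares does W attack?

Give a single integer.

Op 1: place BQ@(1,1)
Op 2: place WR@(0,5)
Op 3: place WQ@(1,4)
Op 4: place BN@(5,0)
Op 5: place WK@(5,4)
Op 6: remove (0,5)
Op 7: place WN@(4,4)
Op 8: place WR@(3,1)
Per-piece attacks for W:
  WQ@(1,4): attacks (1,5) (1,3) (1,2) (1,1) (2,4) (3,4) (4,4) (0,4) (2,5) (2,3) (3,2) (4,1) (5,0) (0,5) (0,3) [ray(0,-1) blocked at (1,1); ray(1,0) blocked at (4,4); ray(1,-1) blocked at (5,0)]
  WR@(3,1): attacks (3,2) (3,3) (3,4) (3,5) (3,0) (4,1) (5,1) (2,1) (1,1) [ray(-1,0) blocked at (1,1)]
  WN@(4,4): attacks (2,5) (5,2) (3,2) (2,3)
  WK@(5,4): attacks (5,5) (5,3) (4,4) (4,5) (4,3)
Union (25 distinct): (0,3) (0,4) (0,5) (1,1) (1,2) (1,3) (1,5) (2,1) (2,3) (2,4) (2,5) (3,0) (3,2) (3,3) (3,4) (3,5) (4,1) (4,3) (4,4) (4,5) (5,0) (5,1) (5,2) (5,3) (5,5)

Answer: 25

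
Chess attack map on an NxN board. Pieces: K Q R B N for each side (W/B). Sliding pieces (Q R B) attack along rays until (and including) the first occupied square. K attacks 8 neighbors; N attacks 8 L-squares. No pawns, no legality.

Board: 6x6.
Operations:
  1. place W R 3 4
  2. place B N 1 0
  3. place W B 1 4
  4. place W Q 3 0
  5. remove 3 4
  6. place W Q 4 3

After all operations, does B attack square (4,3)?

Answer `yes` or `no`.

Op 1: place WR@(3,4)
Op 2: place BN@(1,0)
Op 3: place WB@(1,4)
Op 4: place WQ@(3,0)
Op 5: remove (3,4)
Op 6: place WQ@(4,3)
Per-piece attacks for B:
  BN@(1,0): attacks (2,2) (3,1) (0,2)
B attacks (4,3): no

Answer: no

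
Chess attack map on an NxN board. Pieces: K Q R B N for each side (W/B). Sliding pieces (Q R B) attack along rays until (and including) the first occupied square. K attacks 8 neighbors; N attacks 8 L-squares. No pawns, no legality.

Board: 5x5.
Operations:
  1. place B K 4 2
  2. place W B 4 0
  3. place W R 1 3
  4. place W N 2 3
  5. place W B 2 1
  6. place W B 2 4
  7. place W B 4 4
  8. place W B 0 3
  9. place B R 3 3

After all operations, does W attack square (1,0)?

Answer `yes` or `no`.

Answer: yes

Derivation:
Op 1: place BK@(4,2)
Op 2: place WB@(4,0)
Op 3: place WR@(1,3)
Op 4: place WN@(2,3)
Op 5: place WB@(2,1)
Op 6: place WB@(2,4)
Op 7: place WB@(4,4)
Op 8: place WB@(0,3)
Op 9: place BR@(3,3)
Per-piece attacks for W:
  WB@(0,3): attacks (1,4) (1,2) (2,1) [ray(1,-1) blocked at (2,1)]
  WR@(1,3): attacks (1,4) (1,2) (1,1) (1,0) (2,3) (0,3) [ray(1,0) blocked at (2,3); ray(-1,0) blocked at (0,3)]
  WB@(2,1): attacks (3,2) (4,3) (3,0) (1,2) (0,3) (1,0) [ray(-1,1) blocked at (0,3)]
  WN@(2,3): attacks (4,4) (0,4) (3,1) (4,2) (1,1) (0,2)
  WB@(2,4): attacks (3,3) (1,3) [ray(1,-1) blocked at (3,3); ray(-1,-1) blocked at (1,3)]
  WB@(4,0): attacks (3,1) (2,2) (1,3) [ray(-1,1) blocked at (1,3)]
  WB@(4,4): attacks (3,3) [ray(-1,-1) blocked at (3,3)]
W attacks (1,0): yes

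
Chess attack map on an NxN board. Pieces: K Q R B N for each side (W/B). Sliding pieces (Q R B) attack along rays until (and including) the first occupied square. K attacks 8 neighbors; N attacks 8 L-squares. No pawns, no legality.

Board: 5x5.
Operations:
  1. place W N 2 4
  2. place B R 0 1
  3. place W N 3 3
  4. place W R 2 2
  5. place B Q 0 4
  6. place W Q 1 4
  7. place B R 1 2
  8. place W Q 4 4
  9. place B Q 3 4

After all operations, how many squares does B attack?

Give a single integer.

Op 1: place WN@(2,4)
Op 2: place BR@(0,1)
Op 3: place WN@(3,3)
Op 4: place WR@(2,2)
Op 5: place BQ@(0,4)
Op 6: place WQ@(1,4)
Op 7: place BR@(1,2)
Op 8: place WQ@(4,4)
Op 9: place BQ@(3,4)
Per-piece attacks for B:
  BR@(0,1): attacks (0,2) (0,3) (0,4) (0,0) (1,1) (2,1) (3,1) (4,1) [ray(0,1) blocked at (0,4)]
  BQ@(0,4): attacks (0,3) (0,2) (0,1) (1,4) (1,3) (2,2) [ray(0,-1) blocked at (0,1); ray(1,0) blocked at (1,4); ray(1,-1) blocked at (2,2)]
  BR@(1,2): attacks (1,3) (1,4) (1,1) (1,0) (2,2) (0,2) [ray(0,1) blocked at (1,4); ray(1,0) blocked at (2,2)]
  BQ@(3,4): attacks (3,3) (4,4) (2,4) (4,3) (2,3) (1,2) [ray(0,-1) blocked at (3,3); ray(1,0) blocked at (4,4); ray(-1,0) blocked at (2,4); ray(-1,-1) blocked at (1,2)]
Union (19 distinct): (0,0) (0,1) (0,2) (0,3) (0,4) (1,0) (1,1) (1,2) (1,3) (1,4) (2,1) (2,2) (2,3) (2,4) (3,1) (3,3) (4,1) (4,3) (4,4)

Answer: 19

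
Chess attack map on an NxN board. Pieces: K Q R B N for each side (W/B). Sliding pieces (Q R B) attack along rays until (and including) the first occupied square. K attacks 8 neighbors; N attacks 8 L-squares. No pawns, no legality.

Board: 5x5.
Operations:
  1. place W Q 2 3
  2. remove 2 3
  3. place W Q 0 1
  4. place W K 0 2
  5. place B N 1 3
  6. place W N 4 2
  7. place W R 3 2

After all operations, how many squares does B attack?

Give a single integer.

Answer: 4

Derivation:
Op 1: place WQ@(2,3)
Op 2: remove (2,3)
Op 3: place WQ@(0,1)
Op 4: place WK@(0,2)
Op 5: place BN@(1,3)
Op 6: place WN@(4,2)
Op 7: place WR@(3,2)
Per-piece attacks for B:
  BN@(1,3): attacks (3,4) (2,1) (3,2) (0,1)
Union (4 distinct): (0,1) (2,1) (3,2) (3,4)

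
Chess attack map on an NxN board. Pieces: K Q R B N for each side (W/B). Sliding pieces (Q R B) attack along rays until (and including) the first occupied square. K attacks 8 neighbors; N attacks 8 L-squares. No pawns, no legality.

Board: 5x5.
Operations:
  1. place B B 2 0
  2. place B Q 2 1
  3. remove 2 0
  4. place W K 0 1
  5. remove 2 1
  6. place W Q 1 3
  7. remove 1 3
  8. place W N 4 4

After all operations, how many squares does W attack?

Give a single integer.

Op 1: place BB@(2,0)
Op 2: place BQ@(2,1)
Op 3: remove (2,0)
Op 4: place WK@(0,1)
Op 5: remove (2,1)
Op 6: place WQ@(1,3)
Op 7: remove (1,3)
Op 8: place WN@(4,4)
Per-piece attacks for W:
  WK@(0,1): attacks (0,2) (0,0) (1,1) (1,2) (1,0)
  WN@(4,4): attacks (3,2) (2,3)
Union (7 distinct): (0,0) (0,2) (1,0) (1,1) (1,2) (2,3) (3,2)

Answer: 7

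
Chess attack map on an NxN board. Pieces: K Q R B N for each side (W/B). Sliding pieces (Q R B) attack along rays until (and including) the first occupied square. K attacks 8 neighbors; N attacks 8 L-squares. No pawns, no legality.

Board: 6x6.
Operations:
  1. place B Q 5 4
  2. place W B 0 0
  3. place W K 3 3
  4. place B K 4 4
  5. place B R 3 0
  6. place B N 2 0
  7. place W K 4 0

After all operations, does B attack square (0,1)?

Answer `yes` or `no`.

Op 1: place BQ@(5,4)
Op 2: place WB@(0,0)
Op 3: place WK@(3,3)
Op 4: place BK@(4,4)
Op 5: place BR@(3,0)
Op 6: place BN@(2,0)
Op 7: place WK@(4,0)
Per-piece attacks for B:
  BN@(2,0): attacks (3,2) (4,1) (1,2) (0,1)
  BR@(3,0): attacks (3,1) (3,2) (3,3) (4,0) (2,0) [ray(0,1) blocked at (3,3); ray(1,0) blocked at (4,0); ray(-1,0) blocked at (2,0)]
  BK@(4,4): attacks (4,5) (4,3) (5,4) (3,4) (5,5) (5,3) (3,5) (3,3)
  BQ@(5,4): attacks (5,5) (5,3) (5,2) (5,1) (5,0) (4,4) (4,5) (4,3) (3,2) (2,1) (1,0) [ray(-1,0) blocked at (4,4)]
B attacks (0,1): yes

Answer: yes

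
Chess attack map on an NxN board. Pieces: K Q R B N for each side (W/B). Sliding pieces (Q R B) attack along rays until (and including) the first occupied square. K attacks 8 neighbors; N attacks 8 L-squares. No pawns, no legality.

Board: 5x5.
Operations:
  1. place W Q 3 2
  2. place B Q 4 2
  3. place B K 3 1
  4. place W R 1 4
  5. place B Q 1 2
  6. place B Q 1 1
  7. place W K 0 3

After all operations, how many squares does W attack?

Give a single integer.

Answer: 17

Derivation:
Op 1: place WQ@(3,2)
Op 2: place BQ@(4,2)
Op 3: place BK@(3,1)
Op 4: place WR@(1,4)
Op 5: place BQ@(1,2)
Op 6: place BQ@(1,1)
Op 7: place WK@(0,3)
Per-piece attacks for W:
  WK@(0,3): attacks (0,4) (0,2) (1,3) (1,4) (1,2)
  WR@(1,4): attacks (1,3) (1,2) (2,4) (3,4) (4,4) (0,4) [ray(0,-1) blocked at (1,2)]
  WQ@(3,2): attacks (3,3) (3,4) (3,1) (4,2) (2,2) (1,2) (4,3) (4,1) (2,3) (1,4) (2,1) (1,0) [ray(0,-1) blocked at (3,1); ray(1,0) blocked at (4,2); ray(-1,0) blocked at (1,2); ray(-1,1) blocked at (1,4)]
Union (17 distinct): (0,2) (0,4) (1,0) (1,2) (1,3) (1,4) (2,1) (2,2) (2,3) (2,4) (3,1) (3,3) (3,4) (4,1) (4,2) (4,3) (4,4)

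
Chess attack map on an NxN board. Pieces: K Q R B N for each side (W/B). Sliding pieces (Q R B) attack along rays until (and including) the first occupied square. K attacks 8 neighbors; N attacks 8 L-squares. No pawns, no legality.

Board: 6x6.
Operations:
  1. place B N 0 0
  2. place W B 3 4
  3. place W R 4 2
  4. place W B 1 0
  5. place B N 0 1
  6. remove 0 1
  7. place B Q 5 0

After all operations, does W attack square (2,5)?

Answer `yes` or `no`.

Answer: yes

Derivation:
Op 1: place BN@(0,0)
Op 2: place WB@(3,4)
Op 3: place WR@(4,2)
Op 4: place WB@(1,0)
Op 5: place BN@(0,1)
Op 6: remove (0,1)
Op 7: place BQ@(5,0)
Per-piece attacks for W:
  WB@(1,0): attacks (2,1) (3,2) (4,3) (5,4) (0,1)
  WB@(3,4): attacks (4,5) (4,3) (5,2) (2,5) (2,3) (1,2) (0,1)
  WR@(4,2): attacks (4,3) (4,4) (4,5) (4,1) (4,0) (5,2) (3,2) (2,2) (1,2) (0,2)
W attacks (2,5): yes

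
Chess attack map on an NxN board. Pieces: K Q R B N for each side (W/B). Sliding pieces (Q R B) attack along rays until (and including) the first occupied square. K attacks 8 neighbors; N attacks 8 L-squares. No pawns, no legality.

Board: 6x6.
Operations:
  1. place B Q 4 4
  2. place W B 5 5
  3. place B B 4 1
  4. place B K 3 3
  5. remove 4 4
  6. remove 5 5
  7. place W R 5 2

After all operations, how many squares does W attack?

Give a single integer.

Op 1: place BQ@(4,4)
Op 2: place WB@(5,5)
Op 3: place BB@(4,1)
Op 4: place BK@(3,3)
Op 5: remove (4,4)
Op 6: remove (5,5)
Op 7: place WR@(5,2)
Per-piece attacks for W:
  WR@(5,2): attacks (5,3) (5,4) (5,5) (5,1) (5,0) (4,2) (3,2) (2,2) (1,2) (0,2)
Union (10 distinct): (0,2) (1,2) (2,2) (3,2) (4,2) (5,0) (5,1) (5,3) (5,4) (5,5)

Answer: 10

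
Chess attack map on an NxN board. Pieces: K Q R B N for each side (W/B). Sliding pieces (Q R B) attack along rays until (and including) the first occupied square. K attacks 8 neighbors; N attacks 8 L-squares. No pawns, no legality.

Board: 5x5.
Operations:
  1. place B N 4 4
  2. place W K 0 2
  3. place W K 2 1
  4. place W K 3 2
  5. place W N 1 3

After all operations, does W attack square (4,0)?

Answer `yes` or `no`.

Op 1: place BN@(4,4)
Op 2: place WK@(0,2)
Op 3: place WK@(2,1)
Op 4: place WK@(3,2)
Op 5: place WN@(1,3)
Per-piece attacks for W:
  WK@(0,2): attacks (0,3) (0,1) (1,2) (1,3) (1,1)
  WN@(1,3): attacks (3,4) (2,1) (3,2) (0,1)
  WK@(2,1): attacks (2,2) (2,0) (3,1) (1,1) (3,2) (3,0) (1,2) (1,0)
  WK@(3,2): attacks (3,3) (3,1) (4,2) (2,2) (4,3) (4,1) (2,3) (2,1)
W attacks (4,0): no

Answer: no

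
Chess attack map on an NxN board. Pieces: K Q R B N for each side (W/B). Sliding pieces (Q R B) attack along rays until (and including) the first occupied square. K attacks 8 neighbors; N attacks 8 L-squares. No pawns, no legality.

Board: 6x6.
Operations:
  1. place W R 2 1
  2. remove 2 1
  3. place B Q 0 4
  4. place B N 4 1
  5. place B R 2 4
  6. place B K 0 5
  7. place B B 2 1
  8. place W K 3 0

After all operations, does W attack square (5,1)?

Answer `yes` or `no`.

Op 1: place WR@(2,1)
Op 2: remove (2,1)
Op 3: place BQ@(0,4)
Op 4: place BN@(4,1)
Op 5: place BR@(2,4)
Op 6: place BK@(0,5)
Op 7: place BB@(2,1)
Op 8: place WK@(3,0)
Per-piece attacks for W:
  WK@(3,0): attacks (3,1) (4,0) (2,0) (4,1) (2,1)
W attacks (5,1): no

Answer: no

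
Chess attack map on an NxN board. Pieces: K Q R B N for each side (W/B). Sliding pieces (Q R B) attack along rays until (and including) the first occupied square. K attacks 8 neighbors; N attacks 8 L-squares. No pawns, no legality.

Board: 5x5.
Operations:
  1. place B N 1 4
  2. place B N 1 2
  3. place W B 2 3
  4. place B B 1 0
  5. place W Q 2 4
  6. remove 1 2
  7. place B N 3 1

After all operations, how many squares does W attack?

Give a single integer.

Op 1: place BN@(1,4)
Op 2: place BN@(1,2)
Op 3: place WB@(2,3)
Op 4: place BB@(1,0)
Op 5: place WQ@(2,4)
Op 6: remove (1,2)
Op 7: place BN@(3,1)
Per-piece attacks for W:
  WB@(2,3): attacks (3,4) (3,2) (4,1) (1,4) (1,2) (0,1) [ray(-1,1) blocked at (1,4)]
  WQ@(2,4): attacks (2,3) (3,4) (4,4) (1,4) (3,3) (4,2) (1,3) (0,2) [ray(0,-1) blocked at (2,3); ray(-1,0) blocked at (1,4)]
Union (12 distinct): (0,1) (0,2) (1,2) (1,3) (1,4) (2,3) (3,2) (3,3) (3,4) (4,1) (4,2) (4,4)

Answer: 12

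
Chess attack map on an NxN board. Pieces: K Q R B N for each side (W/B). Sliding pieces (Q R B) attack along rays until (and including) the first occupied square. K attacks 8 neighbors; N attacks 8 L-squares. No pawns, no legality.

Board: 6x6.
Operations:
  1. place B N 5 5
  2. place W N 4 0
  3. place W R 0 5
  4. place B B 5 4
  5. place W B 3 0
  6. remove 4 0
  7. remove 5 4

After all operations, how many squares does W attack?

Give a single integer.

Answer: 14

Derivation:
Op 1: place BN@(5,5)
Op 2: place WN@(4,0)
Op 3: place WR@(0,5)
Op 4: place BB@(5,4)
Op 5: place WB@(3,0)
Op 6: remove (4,0)
Op 7: remove (5,4)
Per-piece attacks for W:
  WR@(0,5): attacks (0,4) (0,3) (0,2) (0,1) (0,0) (1,5) (2,5) (3,5) (4,5) (5,5) [ray(1,0) blocked at (5,5)]
  WB@(3,0): attacks (4,1) (5,2) (2,1) (1,2) (0,3)
Union (14 distinct): (0,0) (0,1) (0,2) (0,3) (0,4) (1,2) (1,5) (2,1) (2,5) (3,5) (4,1) (4,5) (5,2) (5,5)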